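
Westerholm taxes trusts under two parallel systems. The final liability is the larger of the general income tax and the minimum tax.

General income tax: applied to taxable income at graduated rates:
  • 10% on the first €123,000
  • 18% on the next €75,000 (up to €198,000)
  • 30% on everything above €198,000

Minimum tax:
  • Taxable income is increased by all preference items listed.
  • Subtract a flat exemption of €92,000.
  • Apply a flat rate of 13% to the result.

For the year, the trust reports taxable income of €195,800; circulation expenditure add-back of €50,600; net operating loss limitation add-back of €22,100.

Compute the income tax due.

General income tax:
  €123,000 × 10% = €12,300
  €72,800 × 18% = €13,104
  → €25,404

Minimum tax:
  Adjusted income: €195,800 + €50,600 + €22,100 = €268,500
  Less exemption €92,000 → base €176,500
  €176,500 × 13% = €22,945

€25,404 > €22,945, so the general income tax governs.

€25,404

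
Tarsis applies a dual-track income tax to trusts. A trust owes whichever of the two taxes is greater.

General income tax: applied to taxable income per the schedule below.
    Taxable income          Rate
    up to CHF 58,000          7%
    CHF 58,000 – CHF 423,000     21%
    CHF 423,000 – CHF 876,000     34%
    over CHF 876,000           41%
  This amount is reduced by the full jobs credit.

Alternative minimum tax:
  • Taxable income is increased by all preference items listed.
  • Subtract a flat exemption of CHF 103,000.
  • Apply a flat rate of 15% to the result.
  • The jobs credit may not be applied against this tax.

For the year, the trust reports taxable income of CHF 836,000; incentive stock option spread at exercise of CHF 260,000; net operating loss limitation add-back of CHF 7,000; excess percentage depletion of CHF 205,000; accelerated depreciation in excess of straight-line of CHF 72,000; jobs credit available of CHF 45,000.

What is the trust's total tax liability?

CHF 191,550

General income tax:
  CHF 58,000 × 7% = CHF 4,060
  CHF 365,000 × 21% = CHF 76,650
  CHF 413,000 × 34% = CHF 140,420
  → CHF 221,130
  Less jobs credit CHF 45,000 → CHF 176,130

Alternative minimum tax:
  Adjusted income: CHF 836,000 + CHF 260,000 + CHF 7,000 + CHF 205,000 + CHF 72,000 = CHF 1,380,000
  Less exemption CHF 103,000 → base CHF 1,277,000
  CHF 1,277,000 × 15% = CHF 191,550

CHF 191,550 > CHF 176,130, so the alternative minimum tax is the binding amount.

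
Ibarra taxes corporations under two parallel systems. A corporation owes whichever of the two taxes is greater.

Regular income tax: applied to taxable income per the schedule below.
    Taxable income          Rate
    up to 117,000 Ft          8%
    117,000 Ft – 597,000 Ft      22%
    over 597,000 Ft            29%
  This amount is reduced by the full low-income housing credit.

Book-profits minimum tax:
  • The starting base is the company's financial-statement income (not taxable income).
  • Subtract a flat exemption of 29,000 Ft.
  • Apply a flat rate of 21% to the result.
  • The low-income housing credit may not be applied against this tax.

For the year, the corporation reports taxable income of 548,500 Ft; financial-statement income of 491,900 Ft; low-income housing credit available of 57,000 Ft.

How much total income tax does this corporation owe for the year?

Book-profits minimum tax:
  Base (financial-statement income): 491,900 Ft
  Less exemption 29,000 Ft → base 462,900 Ft
  462,900 Ft × 21% = 97,209 Ft

Regular income tax:
  117,000 Ft × 8% = 9,360 Ft
  431,500 Ft × 22% = 94,930 Ft
  → 104,290 Ft
  Less low-income housing credit 57,000 Ft → 47,290 Ft

97,209 Ft > 47,290 Ft, so the book-profits minimum tax is the binding amount.

97,209 Ft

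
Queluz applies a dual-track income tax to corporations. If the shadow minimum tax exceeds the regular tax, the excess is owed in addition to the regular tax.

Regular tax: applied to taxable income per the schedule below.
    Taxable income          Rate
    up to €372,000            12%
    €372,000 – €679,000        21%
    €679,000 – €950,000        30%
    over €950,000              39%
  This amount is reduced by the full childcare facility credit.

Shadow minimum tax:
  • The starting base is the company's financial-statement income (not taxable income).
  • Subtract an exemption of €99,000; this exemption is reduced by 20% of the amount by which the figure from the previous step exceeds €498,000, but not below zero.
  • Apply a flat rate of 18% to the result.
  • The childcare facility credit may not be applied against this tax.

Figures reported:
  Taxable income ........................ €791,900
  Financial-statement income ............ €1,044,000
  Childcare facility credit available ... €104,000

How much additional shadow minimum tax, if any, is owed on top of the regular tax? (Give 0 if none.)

€148,940

Shadow minimum tax:
  Base (financial-statement income): €1,044,000
  Exemption: 20% × (€1,044,000 − €498,000) = €109,200 ≥ €99,000, so the exemption is fully phased out
  Base: €1,044,000 − €0 = €1,044,000
  €1,044,000 × 18% = €187,920

Regular tax:
  €372,000 × 12% = €44,640
  €307,000 × 21% = €64,470
  €112,900 × 30% = €33,870
  → €142,980
  Less childcare facility credit €104,000 → €38,980

Excess of shadow minimum tax over regular tax: €187,920 − €38,980 = €148,940.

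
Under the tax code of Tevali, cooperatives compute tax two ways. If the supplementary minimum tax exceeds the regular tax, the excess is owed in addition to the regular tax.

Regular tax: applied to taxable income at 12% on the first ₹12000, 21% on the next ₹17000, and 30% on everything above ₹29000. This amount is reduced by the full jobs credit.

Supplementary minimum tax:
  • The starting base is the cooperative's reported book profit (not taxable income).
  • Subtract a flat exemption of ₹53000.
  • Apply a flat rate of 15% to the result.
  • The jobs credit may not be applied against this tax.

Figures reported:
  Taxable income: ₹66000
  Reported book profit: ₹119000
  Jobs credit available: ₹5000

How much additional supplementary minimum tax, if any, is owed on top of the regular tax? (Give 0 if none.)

Supplementary minimum tax:
  Base (reported book profit): ₹119000
  Less exemption ₹53000 → base ₹66000
  ₹66000 × 15% = ₹9900

Regular tax:
  ₹12000 × 12% = ₹1440
  ₹17000 × 21% = ₹3570
  ₹37000 × 30% = ₹11100
  → ₹16110
  Less jobs credit ₹5000 → ₹11110

₹9900 ≤ ₹11110, so no add-on is due.

₹0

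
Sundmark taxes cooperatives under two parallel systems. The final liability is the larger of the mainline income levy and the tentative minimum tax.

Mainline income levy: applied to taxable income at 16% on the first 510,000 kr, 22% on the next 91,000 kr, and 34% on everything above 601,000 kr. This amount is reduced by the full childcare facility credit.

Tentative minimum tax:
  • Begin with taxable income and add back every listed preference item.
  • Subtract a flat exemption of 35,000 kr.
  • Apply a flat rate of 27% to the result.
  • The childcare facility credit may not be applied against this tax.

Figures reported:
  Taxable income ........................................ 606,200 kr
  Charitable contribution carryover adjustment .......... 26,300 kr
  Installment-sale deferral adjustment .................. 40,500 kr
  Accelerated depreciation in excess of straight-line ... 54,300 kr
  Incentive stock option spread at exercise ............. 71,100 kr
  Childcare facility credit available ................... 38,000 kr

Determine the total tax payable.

Mainline income levy:
  510,000 kr × 16% = 81,600 kr
  91,000 kr × 22% = 20,020 kr
  5,200 kr × 34% = 1,768 kr
  → 103,388 kr
  Less childcare facility credit 38,000 kr → 65,388 kr

Tentative minimum tax:
  Adjusted income: 606,200 kr + 26,300 kr + 40,500 kr + 54,300 kr + 71,100 kr = 798,400 kr
  Less exemption 35,000 kr → base 763,400 kr
  763,400 kr × 27% = 206,118 kr

206,118 kr > 65,388 kr, so the tentative minimum tax is the binding amount.

206,118 kr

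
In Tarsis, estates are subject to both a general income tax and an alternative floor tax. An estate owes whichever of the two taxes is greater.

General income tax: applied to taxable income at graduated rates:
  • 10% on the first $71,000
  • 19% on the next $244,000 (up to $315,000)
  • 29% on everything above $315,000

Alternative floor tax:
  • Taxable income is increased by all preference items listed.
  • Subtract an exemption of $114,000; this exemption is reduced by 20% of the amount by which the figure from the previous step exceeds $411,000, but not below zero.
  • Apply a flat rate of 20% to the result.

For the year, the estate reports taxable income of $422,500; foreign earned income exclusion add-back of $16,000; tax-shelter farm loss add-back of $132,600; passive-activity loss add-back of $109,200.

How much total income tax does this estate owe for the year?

$124,032

General income tax:
  $71,000 × 10% = $7,100
  $244,000 × 19% = $46,360
  $107,500 × 29% = $31,175
  → $84,635

Alternative floor tax:
  Adjusted income: $422,500 + $16,000 + $132,600 + $109,200 = $680,300
  Exemption: $114,000 − 20% × ($680,300 − $411,000) = $114,000 − $53,860 = $60,140
  Base: $680,300 − $60,140 = $620,160
  $620,160 × 20% = $124,032

$124,032 > $84,635, so the alternative floor tax is the binding amount.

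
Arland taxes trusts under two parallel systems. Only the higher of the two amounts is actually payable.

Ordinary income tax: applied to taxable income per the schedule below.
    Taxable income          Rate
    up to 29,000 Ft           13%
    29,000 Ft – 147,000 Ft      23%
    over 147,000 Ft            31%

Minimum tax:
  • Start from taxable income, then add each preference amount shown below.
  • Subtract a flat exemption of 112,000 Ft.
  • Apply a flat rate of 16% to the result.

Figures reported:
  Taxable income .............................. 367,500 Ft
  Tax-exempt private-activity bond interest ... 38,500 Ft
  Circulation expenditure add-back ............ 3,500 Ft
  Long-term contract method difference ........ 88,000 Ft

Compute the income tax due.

99,265 Ft

Minimum tax:
  Adjusted income: 367,500 Ft + 38,500 Ft + 3,500 Ft + 88,000 Ft = 497,500 Ft
  Less exemption 112,000 Ft → base 385,500 Ft
  385,500 Ft × 16% = 61,680 Ft

Ordinary income tax:
  29,000 Ft × 13% = 3,770 Ft
  118,000 Ft × 23% = 27,140 Ft
  220,500 Ft × 31% = 68,355 Ft
  → 99,265 Ft

99,265 Ft > 61,680 Ft, so the ordinary income tax governs.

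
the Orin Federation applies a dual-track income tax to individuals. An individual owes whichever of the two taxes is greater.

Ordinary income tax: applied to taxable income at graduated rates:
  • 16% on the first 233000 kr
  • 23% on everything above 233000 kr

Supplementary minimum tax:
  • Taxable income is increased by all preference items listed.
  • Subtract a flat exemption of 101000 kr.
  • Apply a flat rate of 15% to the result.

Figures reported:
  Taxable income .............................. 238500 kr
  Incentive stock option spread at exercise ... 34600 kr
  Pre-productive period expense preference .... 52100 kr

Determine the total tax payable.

38545 kr

Supplementary minimum tax:
  Adjusted income: 238500 kr + 34600 kr + 52100 kr = 325200 kr
  Less exemption 101000 kr → base 224200 kr
  224200 kr × 15% = 33630 kr

Ordinary income tax:
  233000 kr × 16% = 37280 kr
  5500 kr × 23% = 1265 kr
  → 38545 kr

38545 kr > 33630 kr, so the ordinary income tax governs.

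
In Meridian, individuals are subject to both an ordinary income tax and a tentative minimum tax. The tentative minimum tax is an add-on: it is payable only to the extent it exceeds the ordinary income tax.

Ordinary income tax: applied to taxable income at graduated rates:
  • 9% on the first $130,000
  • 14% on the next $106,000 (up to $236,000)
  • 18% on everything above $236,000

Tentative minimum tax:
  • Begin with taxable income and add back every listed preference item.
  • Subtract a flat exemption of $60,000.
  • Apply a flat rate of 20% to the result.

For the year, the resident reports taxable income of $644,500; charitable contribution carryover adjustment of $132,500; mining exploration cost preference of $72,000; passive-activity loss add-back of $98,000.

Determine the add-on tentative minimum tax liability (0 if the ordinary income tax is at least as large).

Tentative minimum tax:
  Adjusted income: $644,500 + $132,500 + $72,000 + $98,000 = $947,000
  Less exemption $60,000 → base $887,000
  $887,000 × 20% = $177,400

Ordinary income tax:
  $130,000 × 9% = $11,700
  $106,000 × 14% = $14,840
  $408,500 × 18% = $73,530
  → $100,070

Excess of tentative minimum tax over ordinary income tax: $177,400 − $100,070 = $77,330.

$77,330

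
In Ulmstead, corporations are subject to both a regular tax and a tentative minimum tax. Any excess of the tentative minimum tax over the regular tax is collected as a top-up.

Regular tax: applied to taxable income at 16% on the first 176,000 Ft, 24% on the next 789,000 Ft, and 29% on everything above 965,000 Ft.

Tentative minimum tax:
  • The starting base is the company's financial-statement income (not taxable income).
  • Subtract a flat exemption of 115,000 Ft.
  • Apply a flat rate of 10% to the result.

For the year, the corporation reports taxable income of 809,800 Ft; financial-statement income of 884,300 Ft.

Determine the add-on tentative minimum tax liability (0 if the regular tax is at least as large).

Regular tax:
  176,000 Ft × 16% = 28,160 Ft
  633,800 Ft × 24% = 152,112 Ft
  → 180,272 Ft

Tentative minimum tax:
  Base (financial-statement income): 884,300 Ft
  Less exemption 115,000 Ft → base 769,300 Ft
  769,300 Ft × 10% = 76,930 Ft

76,930 Ft ≤ 180,272 Ft, so no add-on is due.

0 Ft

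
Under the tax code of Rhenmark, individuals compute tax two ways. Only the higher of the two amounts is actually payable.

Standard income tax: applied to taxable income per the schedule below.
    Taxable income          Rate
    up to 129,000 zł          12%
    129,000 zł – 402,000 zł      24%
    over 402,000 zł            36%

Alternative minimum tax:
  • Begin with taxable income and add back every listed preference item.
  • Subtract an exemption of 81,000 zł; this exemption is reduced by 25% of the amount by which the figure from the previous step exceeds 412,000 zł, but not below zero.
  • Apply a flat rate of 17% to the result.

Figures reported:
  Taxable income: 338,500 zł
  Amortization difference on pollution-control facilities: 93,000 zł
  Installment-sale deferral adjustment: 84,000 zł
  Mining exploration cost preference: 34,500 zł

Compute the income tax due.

85,595 zł

Alternative minimum tax:
  Adjusted income: 338,500 zł + 93,000 zł + 84,000 zł + 34,500 zł = 550,000 zł
  Exemption: 81,000 zł − 25% × (550,000 zł − 412,000 zł) = 81,000 zł − 34,500 zł = 46,500 zł
  Base: 550,000 zł − 46,500 zł = 503,500 zł
  503,500 zł × 17% = 85,595 zł

Standard income tax:
  129,000 zł × 12% = 15,480 zł
  209,500 zł × 24% = 50,280 zł
  → 65,760 zł

85,595 zł > 65,760 zł, so the alternative minimum tax is the binding amount.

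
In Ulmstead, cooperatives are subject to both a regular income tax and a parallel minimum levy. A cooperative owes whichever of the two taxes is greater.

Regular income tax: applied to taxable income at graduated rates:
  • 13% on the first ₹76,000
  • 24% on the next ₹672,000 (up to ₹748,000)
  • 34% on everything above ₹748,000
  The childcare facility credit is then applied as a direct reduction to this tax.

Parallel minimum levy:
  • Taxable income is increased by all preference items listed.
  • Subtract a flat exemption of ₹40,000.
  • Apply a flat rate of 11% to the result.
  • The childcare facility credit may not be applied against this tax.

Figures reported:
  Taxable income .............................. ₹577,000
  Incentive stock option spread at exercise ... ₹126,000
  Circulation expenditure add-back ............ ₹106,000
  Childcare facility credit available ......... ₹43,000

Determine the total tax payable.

Parallel minimum levy:
  Adjusted income: ₹577,000 + ₹126,000 + ₹106,000 = ₹809,000
  Less exemption ₹40,000 → base ₹769,000
  ₹769,000 × 11% = ₹84,590

Regular income tax:
  ₹76,000 × 13% = ₹9,880
  ₹501,000 × 24% = ₹120,240
  → ₹130,120
  Less childcare facility credit ₹43,000 → ₹87,120

₹87,120 > ₹84,590, so the regular income tax governs.

₹87,120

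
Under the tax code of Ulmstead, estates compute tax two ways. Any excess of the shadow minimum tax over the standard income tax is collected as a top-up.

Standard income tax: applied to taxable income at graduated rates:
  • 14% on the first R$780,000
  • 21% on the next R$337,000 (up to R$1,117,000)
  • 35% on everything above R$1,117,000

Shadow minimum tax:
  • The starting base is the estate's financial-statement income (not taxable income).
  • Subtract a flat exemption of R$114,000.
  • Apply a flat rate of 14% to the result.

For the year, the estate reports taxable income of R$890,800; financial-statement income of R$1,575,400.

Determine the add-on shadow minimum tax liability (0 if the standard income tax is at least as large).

Standard income tax:
  R$780,000 × 14% = R$109,200
  R$110,800 × 21% = R$23,268
  → R$132,468

Shadow minimum tax:
  Base (financial-statement income): R$1,575,400
  Less exemption R$114,000 → base R$1,461,400
  R$1,461,400 × 14% = R$204,596

Excess of shadow minimum tax over standard income tax: R$204,596 − R$132,468 = R$72,128.

R$72,128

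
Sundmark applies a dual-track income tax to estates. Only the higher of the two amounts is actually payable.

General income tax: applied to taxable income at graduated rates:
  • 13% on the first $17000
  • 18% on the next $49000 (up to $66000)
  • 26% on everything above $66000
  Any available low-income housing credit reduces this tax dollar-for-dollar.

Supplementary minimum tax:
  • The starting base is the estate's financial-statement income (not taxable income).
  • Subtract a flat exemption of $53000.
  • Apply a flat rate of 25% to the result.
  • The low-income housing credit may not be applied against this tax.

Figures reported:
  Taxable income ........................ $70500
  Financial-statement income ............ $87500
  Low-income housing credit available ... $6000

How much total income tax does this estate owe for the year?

General income tax:
  $17000 × 13% = $2210
  $49000 × 18% = $8820
  $4500 × 26% = $1170
  → $12200
  Less low-income housing credit $6000 → $6200

Supplementary minimum tax:
  Base (financial-statement income): $87500
  Less exemption $53000 → base $34500
  $34500 × 25% = $8625

$8625 > $6200, so the supplementary minimum tax is the binding amount.

$8625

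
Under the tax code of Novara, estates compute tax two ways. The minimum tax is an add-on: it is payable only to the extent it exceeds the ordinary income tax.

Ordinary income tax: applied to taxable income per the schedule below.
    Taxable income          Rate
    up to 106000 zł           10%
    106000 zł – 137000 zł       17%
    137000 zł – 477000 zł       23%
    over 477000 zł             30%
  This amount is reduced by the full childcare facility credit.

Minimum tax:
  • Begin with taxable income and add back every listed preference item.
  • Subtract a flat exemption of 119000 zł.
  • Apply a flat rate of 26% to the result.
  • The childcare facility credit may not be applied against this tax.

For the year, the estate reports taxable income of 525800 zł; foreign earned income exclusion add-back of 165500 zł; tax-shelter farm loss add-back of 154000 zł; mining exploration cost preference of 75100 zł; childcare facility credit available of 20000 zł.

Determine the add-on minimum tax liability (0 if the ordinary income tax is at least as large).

119654 zł

Minimum tax:
  Adjusted income: 525800 zł + 165500 zł + 154000 zł + 75100 zł = 920400 zł
  Less exemption 119000 zł → base 801400 zł
  801400 zł × 26% = 208364 zł

Ordinary income tax:
  106000 zł × 10% = 10600 zł
  31000 zł × 17% = 5270 zł
  340000 zł × 23% = 78200 zł
  48800 zł × 30% = 14640 zł
  → 108710 zł
  Less childcare facility credit 20000 zł → 88710 zł

Excess of minimum tax over ordinary income tax: 208364 zł − 88710 zł = 119654 zł.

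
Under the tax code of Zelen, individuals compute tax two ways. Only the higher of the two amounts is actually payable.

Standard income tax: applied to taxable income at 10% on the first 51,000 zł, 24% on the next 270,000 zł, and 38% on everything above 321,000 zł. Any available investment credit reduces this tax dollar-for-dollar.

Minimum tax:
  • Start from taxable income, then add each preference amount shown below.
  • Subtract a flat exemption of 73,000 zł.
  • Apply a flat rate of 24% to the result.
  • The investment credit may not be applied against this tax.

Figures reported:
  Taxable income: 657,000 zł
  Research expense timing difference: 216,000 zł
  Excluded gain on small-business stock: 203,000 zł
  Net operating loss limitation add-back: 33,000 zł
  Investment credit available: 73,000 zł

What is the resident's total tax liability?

Minimum tax:
  Adjusted income: 657,000 zł + 216,000 zł + 203,000 zł + 33,000 zł = 1,109,000 zł
  Less exemption 73,000 zł → base 1,036,000 zł
  1,036,000 zł × 24% = 248,640 zł

Standard income tax:
  51,000 zł × 10% = 5,100 zł
  270,000 zł × 24% = 64,800 zł
  336,000 zł × 38% = 127,680 zł
  → 197,580 zł
  Less investment credit 73,000 zł → 124,580 zł

248,640 zł > 124,580 zł, so the minimum tax is the binding amount.

248,640 zł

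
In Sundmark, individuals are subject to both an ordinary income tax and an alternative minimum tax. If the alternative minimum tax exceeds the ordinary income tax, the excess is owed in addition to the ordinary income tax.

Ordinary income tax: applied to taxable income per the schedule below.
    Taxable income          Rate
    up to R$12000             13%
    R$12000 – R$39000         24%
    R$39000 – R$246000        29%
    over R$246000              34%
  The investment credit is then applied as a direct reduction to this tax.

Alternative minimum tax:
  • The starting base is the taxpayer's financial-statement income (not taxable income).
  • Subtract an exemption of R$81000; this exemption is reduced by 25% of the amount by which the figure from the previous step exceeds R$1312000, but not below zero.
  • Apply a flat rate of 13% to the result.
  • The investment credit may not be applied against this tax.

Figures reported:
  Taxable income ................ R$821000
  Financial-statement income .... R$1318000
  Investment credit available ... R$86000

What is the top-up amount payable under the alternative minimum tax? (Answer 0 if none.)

Ordinary income tax:
  R$12000 × 13% = R$1560
  R$27000 × 24% = R$6480
  R$207000 × 29% = R$60030
  R$575000 × 34% = R$195500
  → R$263570
  Less investment credit R$86000 → R$177570

Alternative minimum tax:
  Base (financial-statement income): R$1318000
  Exemption: R$81000 − 25% × (R$1318000 − R$1312000) = R$81000 − R$1500 = R$79500
  Base: R$1318000 − R$79500 = R$1238500
  R$1238500 × 13% = R$161005

R$161005 ≤ R$177570, so no add-on is due.

R$0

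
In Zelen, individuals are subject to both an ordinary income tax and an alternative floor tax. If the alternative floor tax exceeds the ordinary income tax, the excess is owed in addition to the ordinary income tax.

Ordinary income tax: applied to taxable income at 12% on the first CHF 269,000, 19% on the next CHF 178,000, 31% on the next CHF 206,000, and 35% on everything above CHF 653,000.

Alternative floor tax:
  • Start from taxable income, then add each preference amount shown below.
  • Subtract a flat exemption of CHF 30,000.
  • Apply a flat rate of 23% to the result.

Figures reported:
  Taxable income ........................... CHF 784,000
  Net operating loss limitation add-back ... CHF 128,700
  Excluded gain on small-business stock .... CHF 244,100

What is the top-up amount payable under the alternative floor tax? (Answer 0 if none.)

Alternative floor tax:
  Adjusted income: CHF 784,000 + CHF 128,700 + CHF 244,100 = CHF 1,156,800
  Less exemption CHF 30,000 → base CHF 1,126,800
  CHF 1,126,800 × 23% = CHF 259,164

Ordinary income tax:
  CHF 269,000 × 12% = CHF 32,280
  CHF 178,000 × 19% = CHF 33,820
  CHF 206,000 × 31% = CHF 63,860
  CHF 131,000 × 35% = CHF 45,850
  → CHF 175,810

Excess of alternative floor tax over ordinary income tax: CHF 259,164 − CHF 175,810 = CHF 83,354.

CHF 83,354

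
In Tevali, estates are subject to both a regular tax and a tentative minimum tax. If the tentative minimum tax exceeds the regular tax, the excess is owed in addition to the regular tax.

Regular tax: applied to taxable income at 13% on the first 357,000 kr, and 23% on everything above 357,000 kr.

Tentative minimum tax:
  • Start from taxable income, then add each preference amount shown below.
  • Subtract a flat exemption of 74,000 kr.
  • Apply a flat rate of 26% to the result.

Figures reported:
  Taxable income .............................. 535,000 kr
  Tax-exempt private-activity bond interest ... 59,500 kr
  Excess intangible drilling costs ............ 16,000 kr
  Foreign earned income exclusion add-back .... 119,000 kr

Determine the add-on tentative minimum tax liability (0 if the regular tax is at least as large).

Regular tax:
  357,000 kr × 13% = 46,410 kr
  178,000 kr × 23% = 40,940 kr
  → 87,350 kr

Tentative minimum tax:
  Adjusted income: 535,000 kr + 59,500 kr + 16,000 kr + 119,000 kr = 729,500 kr
  Less exemption 74,000 kr → base 655,500 kr
  655,500 kr × 26% = 170,430 kr

Excess of tentative minimum tax over regular tax: 170,430 kr − 87,350 kr = 83,080 kr.

83,080 kr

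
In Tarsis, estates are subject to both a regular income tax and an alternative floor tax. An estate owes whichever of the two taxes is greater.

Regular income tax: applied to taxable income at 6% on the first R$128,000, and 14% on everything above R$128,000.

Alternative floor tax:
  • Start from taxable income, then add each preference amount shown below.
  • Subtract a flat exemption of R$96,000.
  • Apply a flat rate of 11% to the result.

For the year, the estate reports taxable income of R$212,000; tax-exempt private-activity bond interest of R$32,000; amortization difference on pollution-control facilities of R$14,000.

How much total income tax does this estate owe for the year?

Alternative floor tax:
  Adjusted income: R$212,000 + R$32,000 + R$14,000 = R$258,000
  Less exemption R$96,000 → base R$162,000
  R$162,000 × 11% = R$17,820

Regular income tax:
  R$128,000 × 6% = R$7,680
  R$84,000 × 14% = R$11,760
  → R$19,440

R$19,440 > R$17,820, so the regular income tax governs.

R$19,440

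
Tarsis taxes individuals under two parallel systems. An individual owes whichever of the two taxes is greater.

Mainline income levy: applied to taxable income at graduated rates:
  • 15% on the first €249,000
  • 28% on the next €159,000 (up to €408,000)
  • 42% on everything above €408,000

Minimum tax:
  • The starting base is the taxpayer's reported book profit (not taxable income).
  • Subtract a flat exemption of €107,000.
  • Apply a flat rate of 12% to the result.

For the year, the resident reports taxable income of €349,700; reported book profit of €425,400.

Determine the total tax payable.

€65,546

Minimum tax:
  Base (reported book profit): €425,400
  Less exemption €107,000 → base €318,400
  €318,400 × 12% = €38,208

Mainline income levy:
  €249,000 × 15% = €37,350
  €100,700 × 28% = €28,196
  → €65,546

€65,546 > €38,208, so the mainline income levy governs.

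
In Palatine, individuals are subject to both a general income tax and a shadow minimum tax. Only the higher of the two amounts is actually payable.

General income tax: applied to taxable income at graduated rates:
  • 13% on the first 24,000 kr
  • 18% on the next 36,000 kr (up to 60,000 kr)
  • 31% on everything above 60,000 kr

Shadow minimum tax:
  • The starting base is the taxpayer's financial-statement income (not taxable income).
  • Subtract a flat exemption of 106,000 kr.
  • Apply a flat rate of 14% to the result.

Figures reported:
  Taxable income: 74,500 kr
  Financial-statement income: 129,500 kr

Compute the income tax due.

Shadow minimum tax:
  Base (financial-statement income): 129,500 kr
  Less exemption 106,000 kr → base 23,500 kr
  23,500 kr × 14% = 3,290 kr

General income tax:
  24,000 kr × 13% = 3,120 kr
  36,000 kr × 18% = 6,480 kr
  14,500 kr × 31% = 4,495 kr
  → 14,095 kr

14,095 kr > 3,290 kr, so the general income tax governs.

14,095 kr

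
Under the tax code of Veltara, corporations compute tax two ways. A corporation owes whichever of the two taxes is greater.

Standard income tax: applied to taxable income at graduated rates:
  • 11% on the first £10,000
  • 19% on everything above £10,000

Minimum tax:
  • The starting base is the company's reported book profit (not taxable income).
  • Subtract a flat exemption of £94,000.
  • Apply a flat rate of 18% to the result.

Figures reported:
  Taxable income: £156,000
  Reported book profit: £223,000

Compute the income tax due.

£28,840

Minimum tax:
  Base (reported book profit): £223,000
  Less exemption £94,000 → base £129,000
  £129,000 × 18% = £23,220

Standard income tax:
  £10,000 × 11% = £1,100
  £146,000 × 19% = £27,740
  → £28,840

£28,840 > £23,220, so the standard income tax governs.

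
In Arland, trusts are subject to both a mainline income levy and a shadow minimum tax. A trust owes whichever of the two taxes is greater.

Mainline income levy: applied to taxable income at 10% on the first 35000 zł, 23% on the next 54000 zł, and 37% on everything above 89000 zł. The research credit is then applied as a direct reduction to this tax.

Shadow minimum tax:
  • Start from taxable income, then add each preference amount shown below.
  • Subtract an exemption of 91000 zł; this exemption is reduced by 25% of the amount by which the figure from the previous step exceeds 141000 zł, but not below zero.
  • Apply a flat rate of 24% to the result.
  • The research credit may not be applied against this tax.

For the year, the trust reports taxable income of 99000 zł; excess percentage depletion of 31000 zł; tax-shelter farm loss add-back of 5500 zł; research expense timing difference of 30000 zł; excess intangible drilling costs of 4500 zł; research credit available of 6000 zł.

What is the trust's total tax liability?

Mainline income levy:
  35000 zł × 10% = 3500 zł
  54000 zł × 23% = 12420 zł
  10000 zł × 37% = 3700 zł
  → 19620 zł
  Less research credit 6000 zł → 13620 zł

Shadow minimum tax:
  Adjusted income: 99000 zł + 31000 zł + 5500 zł + 30000 zł + 4500 zł = 170000 zł
  Exemption: 91000 zł − 25% × (170000 zł − 141000 zł) = 91000 zł − 7250 zł = 83750 zł
  Base: 170000 zł − 83750 zł = 86250 zł
  86250 zł × 24% = 20700 zł

20700 zł > 13620 zł, so the shadow minimum tax is the binding amount.

20700 zł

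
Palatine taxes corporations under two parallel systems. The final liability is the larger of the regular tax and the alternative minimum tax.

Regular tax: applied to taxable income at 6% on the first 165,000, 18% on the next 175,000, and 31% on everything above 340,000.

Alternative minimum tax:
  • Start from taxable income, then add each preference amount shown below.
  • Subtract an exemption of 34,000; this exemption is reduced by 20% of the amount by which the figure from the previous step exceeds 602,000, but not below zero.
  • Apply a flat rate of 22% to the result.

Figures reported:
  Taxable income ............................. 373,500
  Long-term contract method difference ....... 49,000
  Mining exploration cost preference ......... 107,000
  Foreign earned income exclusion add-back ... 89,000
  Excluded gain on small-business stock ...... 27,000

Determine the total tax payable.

Alternative minimum tax:
  Adjusted income: 373,500 + 49,000 + 107,000 + 89,000 + 27,000 = 645,500
  Exemption: 34,000 − 20% × (645,500 − 602,000) = 34,000 − 8,700 = 25,300
  Base: 645,500 − 25,300 = 620,200
  620,200 × 22% = 136,444

Regular tax:
  165,000 × 6% = 9,900
  175,000 × 18% = 31,500
  33,500 × 31% = 10,385
  → 51,785

136,444 > 51,785, so the alternative minimum tax is the binding amount.

136,444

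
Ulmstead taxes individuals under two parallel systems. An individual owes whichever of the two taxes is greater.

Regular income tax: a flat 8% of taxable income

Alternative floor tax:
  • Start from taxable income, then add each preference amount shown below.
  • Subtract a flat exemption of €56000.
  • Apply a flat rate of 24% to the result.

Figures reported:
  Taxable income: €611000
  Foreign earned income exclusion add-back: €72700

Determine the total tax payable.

€150648

Alternative floor tax:
  Adjusted income: €611000 + €72700 = €683700
  Less exemption €56000 → base €627700
  €627700 × 24% = €150648

Regular income tax:
  €611000 × 8% = €48880

€150648 > €48880, so the alternative floor tax is the binding amount.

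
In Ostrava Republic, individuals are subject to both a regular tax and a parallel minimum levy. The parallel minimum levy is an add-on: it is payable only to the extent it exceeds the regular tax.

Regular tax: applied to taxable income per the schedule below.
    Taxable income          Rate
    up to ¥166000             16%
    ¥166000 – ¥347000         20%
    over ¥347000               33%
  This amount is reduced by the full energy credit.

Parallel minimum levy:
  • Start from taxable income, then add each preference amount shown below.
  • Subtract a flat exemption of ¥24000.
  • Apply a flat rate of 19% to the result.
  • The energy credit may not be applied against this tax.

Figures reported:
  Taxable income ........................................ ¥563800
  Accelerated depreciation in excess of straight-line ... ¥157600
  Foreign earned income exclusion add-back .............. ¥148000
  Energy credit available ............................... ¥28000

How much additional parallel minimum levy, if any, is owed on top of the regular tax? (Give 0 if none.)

¥54322

Regular tax:
  ¥166000 × 16% = ¥26560
  ¥181000 × 20% = ¥36200
  ¥216800 × 33% = ¥71544
  → ¥134304
  Less energy credit ¥28000 → ¥106304

Parallel minimum levy:
  Adjusted income: ¥563800 + ¥157600 + ¥148000 = ¥869400
  Less exemption ¥24000 → base ¥845400
  ¥845400 × 19% = ¥160626

Excess of parallel minimum levy over regular tax: ¥160626 − ¥106304 = ¥54322.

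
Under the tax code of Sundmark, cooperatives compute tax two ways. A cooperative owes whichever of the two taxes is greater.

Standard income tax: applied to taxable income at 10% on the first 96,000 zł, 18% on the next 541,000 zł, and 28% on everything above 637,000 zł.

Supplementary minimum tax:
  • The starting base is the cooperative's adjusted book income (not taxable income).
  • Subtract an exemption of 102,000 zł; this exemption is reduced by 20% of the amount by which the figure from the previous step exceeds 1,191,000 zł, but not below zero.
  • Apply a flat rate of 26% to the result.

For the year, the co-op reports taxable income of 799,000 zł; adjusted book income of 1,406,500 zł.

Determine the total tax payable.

350,376 zł

Supplementary minimum tax:
  Base (adjusted book income): 1,406,500 zł
  Exemption: 102,000 zł − 20% × (1,406,500 zł − 1,191,000 zł) = 102,000 zł − 43,100 zł = 58,900 zł
  Base: 1,406,500 zł − 58,900 zł = 1,347,600 zł
  1,347,600 zł × 26% = 350,376 zł

Standard income tax:
  96,000 zł × 10% = 9,600 zł
  541,000 zł × 18% = 97,380 zł
  162,000 zł × 28% = 45,360 zł
  → 152,340 zł

350,376 zł > 152,340 zł, so the supplementary minimum tax is the binding amount.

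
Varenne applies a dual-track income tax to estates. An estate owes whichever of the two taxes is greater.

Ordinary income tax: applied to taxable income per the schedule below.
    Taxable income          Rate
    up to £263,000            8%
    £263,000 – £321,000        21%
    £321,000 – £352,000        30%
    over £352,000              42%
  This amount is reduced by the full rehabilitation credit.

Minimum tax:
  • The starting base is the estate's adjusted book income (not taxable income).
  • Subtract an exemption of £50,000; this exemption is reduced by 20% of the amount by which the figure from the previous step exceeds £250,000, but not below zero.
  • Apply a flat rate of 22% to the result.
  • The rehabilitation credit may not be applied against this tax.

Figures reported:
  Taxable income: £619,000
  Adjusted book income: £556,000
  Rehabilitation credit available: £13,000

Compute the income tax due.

Minimum tax:
  Base (adjusted book income): £556,000
  Exemption: 20% × (£556,000 − £250,000) = £61,200 ≥ £50,000, so the exemption is fully phased out
  Base: £556,000 − £0 = £556,000
  £556,000 × 22% = £122,320

Ordinary income tax:
  £263,000 × 8% = £21,040
  £58,000 × 21% = £12,180
  £31,000 × 30% = £9,300
  £267,000 × 42% = £112,140
  → £154,660
  Less rehabilitation credit £13,000 → £141,660

£141,660 > £122,320, so the ordinary income tax governs.

£141,660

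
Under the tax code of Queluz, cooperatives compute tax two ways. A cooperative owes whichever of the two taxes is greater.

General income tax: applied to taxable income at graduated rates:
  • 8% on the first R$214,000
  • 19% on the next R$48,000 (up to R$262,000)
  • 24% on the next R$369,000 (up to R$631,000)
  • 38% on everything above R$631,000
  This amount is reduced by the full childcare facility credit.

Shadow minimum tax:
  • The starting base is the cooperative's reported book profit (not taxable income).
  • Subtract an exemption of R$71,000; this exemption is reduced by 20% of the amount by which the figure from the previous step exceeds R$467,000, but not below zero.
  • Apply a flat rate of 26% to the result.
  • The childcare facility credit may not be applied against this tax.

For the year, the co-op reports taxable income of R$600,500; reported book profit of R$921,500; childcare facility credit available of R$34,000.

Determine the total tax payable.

General income tax:
  R$214,000 × 8% = R$17,120
  R$48,000 × 19% = R$9,120
  R$338,500 × 24% = R$81,240
  → R$107,480
  Less childcare facility credit R$34,000 → R$73,480

Shadow minimum tax:
  Base (reported book profit): R$921,500
  Exemption: 20% × (R$921,500 − R$467,000) = R$90,900 ≥ R$71,000, so the exemption is fully phased out
  Base: R$921,500 − R$0 = R$921,500
  R$921,500 × 26% = R$239,590

R$239,590 > R$73,480, so the shadow minimum tax is the binding amount.

R$239,590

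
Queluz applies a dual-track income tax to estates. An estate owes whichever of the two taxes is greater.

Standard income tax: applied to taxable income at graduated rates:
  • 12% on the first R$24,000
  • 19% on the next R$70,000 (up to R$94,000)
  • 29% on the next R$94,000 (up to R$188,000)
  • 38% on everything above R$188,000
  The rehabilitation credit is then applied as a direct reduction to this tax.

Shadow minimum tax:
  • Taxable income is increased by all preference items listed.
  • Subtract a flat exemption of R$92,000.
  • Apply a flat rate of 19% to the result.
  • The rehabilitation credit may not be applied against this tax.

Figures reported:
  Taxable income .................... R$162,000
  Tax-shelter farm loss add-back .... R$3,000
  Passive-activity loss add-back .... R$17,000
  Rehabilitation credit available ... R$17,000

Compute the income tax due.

R$18,900

Standard income tax:
  R$24,000 × 12% = R$2,880
  R$70,000 × 19% = R$13,300
  R$68,000 × 29% = R$19,720
  → R$35,900
  Less rehabilitation credit R$17,000 → R$18,900

Shadow minimum tax:
  Adjusted income: R$162,000 + R$3,000 + R$17,000 = R$182,000
  Less exemption R$92,000 → base R$90,000
  R$90,000 × 19% = R$17,100

R$18,900 > R$17,100, so the standard income tax governs.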